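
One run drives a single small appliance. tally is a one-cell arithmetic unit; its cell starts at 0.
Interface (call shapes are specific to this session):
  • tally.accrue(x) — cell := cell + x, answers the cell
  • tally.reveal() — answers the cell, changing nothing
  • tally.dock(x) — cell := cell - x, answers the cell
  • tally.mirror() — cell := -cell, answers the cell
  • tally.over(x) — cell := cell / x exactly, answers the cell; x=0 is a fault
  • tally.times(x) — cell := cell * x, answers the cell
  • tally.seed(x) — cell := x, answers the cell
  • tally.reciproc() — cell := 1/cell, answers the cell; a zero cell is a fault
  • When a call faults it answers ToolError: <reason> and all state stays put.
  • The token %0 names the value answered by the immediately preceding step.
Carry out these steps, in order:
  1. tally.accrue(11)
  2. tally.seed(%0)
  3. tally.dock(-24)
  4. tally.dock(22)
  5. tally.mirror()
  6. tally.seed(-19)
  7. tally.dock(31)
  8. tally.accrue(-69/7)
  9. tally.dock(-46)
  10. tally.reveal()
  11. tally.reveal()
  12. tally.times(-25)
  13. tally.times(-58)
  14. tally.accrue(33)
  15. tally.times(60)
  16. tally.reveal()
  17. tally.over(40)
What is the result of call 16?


Answer: -8425140/7

Derivation:
I run accrue on x: 11, and observe 11.
I call seed on x: %0, which returns 11.
Now I run dock on x: -24, and see 35.
Calling dock on x: 22, and observe 13.
I use mirror, giving -13.
I run seed on x: -19, → -19.
I run dock on x: 31, and see -50.
I call accrue on x: -69/7, yielding -419/7.
Using dock on x: -46, yielding -97/7.
Now I run reveal, giving -97/7.
I use reveal(), and see -97/7.
Using times on x: -25, yielding 2425/7.
Using times on x: -58: -140650/7.
I use accrue on x: 33, and observe -140419/7.
I try times on x: 60, → -8425140/7.
Using reveal(), and get -8425140/7.
Invoking over on x: 40, and observe -421257/14.


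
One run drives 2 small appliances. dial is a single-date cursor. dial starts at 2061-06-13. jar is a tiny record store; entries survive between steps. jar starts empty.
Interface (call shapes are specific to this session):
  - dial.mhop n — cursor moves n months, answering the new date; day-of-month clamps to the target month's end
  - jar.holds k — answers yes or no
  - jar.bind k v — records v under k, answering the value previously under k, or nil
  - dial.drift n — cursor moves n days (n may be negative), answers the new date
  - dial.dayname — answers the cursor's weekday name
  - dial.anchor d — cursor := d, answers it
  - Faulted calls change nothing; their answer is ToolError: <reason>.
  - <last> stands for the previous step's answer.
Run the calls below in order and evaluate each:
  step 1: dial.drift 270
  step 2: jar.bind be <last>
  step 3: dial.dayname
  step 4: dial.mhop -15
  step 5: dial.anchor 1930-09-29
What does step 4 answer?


I run drift with n→270, yielding 2062-03-10.
Invoking bind with k→be, v→<last>, — result: nil.
Using dayname, and get Friday.
I invoke mhop with n→-15, → 2060-12-10.
Calling anchor with d→1930-09-29, → 1930-09-29.

Answer: 2060-12-10


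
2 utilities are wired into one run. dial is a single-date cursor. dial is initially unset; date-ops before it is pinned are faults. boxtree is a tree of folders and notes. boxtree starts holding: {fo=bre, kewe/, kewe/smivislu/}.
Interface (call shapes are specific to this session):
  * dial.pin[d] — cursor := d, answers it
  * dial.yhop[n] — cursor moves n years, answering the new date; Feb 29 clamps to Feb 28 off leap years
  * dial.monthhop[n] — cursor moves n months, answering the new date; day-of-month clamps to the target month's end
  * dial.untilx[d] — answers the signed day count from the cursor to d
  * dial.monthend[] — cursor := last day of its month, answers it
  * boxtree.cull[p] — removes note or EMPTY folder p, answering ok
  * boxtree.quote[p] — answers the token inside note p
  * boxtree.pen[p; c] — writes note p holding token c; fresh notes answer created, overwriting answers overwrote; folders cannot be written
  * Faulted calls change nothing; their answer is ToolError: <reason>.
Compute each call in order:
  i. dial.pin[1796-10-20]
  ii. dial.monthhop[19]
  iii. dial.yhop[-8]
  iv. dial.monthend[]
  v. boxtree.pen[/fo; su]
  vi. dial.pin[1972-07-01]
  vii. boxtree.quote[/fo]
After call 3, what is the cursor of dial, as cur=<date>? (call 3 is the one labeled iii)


==> dial.pin(1796-10-20)
<== 1796-10-20
==> dial.monthhop(19)
<== 1798-05-20
==> dial.yhop(-8)
<== 1790-05-20
==> dial.monthend()
<== 1790-05-31
==> boxtree.pen(/fo, su)
<== overwrote
==> dial.pin(1972-07-01)
<== 1972-07-01
==> boxtree.quote(/fo)
<== su

Answer: cur=1790-05-20


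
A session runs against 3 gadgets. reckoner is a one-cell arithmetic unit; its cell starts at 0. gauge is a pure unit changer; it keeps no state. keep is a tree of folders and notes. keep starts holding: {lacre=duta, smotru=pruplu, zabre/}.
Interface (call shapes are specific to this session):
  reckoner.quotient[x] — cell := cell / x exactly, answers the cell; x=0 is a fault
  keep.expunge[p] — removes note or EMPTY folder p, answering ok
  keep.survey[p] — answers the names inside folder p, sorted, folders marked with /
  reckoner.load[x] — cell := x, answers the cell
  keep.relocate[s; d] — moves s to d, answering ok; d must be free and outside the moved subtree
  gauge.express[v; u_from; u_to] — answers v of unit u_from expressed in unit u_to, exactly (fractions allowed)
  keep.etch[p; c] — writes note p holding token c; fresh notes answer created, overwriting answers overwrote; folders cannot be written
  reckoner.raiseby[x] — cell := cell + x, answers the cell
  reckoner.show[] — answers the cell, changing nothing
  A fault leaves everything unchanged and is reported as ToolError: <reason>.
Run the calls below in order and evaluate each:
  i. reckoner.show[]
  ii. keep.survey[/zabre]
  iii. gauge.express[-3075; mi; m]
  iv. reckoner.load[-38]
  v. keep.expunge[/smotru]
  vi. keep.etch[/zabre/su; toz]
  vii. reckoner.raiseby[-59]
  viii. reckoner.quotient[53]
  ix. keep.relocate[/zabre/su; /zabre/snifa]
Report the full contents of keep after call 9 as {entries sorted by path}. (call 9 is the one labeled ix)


> reckoner.show
  0
> keep.survey p: /zabre
  []
> gauge.express v: -3075 u_from: mi u_to: m
  -24743664/5
> reckoner.load x: -38
  -38
> keep.expunge p: /smotru
  ok
> keep.etch p: /zabre/su c: toz
  created
> reckoner.raiseby x: -59
  -97
> reckoner.quotient x: 53
  -97/53
> keep.relocate s: /zabre/su d: /zabre/snifa
  ok

Answer: {lacre=duta, zabre/, zabre/snifa=toz}


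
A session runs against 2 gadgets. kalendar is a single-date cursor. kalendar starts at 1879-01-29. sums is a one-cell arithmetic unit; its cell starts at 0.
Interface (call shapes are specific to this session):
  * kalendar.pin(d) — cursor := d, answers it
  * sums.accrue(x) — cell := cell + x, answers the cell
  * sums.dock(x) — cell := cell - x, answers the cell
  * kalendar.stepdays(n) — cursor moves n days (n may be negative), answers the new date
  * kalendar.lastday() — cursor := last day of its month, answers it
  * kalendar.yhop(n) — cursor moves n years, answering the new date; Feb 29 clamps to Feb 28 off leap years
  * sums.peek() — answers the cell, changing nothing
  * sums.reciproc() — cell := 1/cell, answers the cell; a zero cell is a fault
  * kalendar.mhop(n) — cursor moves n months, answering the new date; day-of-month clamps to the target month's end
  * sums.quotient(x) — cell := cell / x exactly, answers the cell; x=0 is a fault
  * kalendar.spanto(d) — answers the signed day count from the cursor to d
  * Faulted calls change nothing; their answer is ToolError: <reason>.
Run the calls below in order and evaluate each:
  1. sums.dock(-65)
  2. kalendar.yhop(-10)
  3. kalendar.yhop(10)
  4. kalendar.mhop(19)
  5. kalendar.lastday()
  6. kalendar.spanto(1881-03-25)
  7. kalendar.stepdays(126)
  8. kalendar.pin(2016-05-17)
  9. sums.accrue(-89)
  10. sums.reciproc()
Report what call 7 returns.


Answer: 1881-01-04

Derivation:
Do: sums.dock[x: -65]
See: 65
Do: kalendar.yhop[n: -10]
See: 1869-01-29
Do: kalendar.yhop[n: 10]
See: 1879-01-29
Do: kalendar.mhop[n: 19]
See: 1880-08-29
Do: kalendar.lastday[]
See: 1880-08-31
Do: kalendar.spanto[d: 1881-03-25]
See: 206
Do: kalendar.stepdays[n: 126]
See: 1881-01-04
Do: kalendar.pin[d: 2016-05-17]
See: 2016-05-17
Do: sums.accrue[x: -89]
See: -24
Do: sums.reciproc[]
See: -1/24


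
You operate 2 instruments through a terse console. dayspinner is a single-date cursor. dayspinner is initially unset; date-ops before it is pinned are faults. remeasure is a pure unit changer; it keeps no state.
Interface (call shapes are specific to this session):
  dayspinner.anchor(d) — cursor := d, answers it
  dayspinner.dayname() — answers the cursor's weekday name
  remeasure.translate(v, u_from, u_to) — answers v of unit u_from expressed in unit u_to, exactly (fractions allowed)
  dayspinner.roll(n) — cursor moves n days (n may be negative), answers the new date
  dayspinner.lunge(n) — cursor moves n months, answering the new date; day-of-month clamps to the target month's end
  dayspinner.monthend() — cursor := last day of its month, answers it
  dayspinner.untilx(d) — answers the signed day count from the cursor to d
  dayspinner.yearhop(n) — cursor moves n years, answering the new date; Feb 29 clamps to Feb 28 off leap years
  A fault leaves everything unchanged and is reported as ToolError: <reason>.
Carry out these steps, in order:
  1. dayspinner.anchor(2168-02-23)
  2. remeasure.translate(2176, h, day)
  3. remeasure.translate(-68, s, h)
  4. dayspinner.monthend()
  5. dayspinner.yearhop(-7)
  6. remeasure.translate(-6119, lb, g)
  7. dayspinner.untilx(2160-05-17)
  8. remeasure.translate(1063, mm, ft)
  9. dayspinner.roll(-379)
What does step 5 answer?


Answer: 2161-02-28

Derivation:
Act: anchor[d: 2168-02-23]
Obs: 2168-02-23
Act: translate[v: 2176; u_from: h; u_to: day]
Obs: 272/3
Act: translate[v: -68; u_from: s; u_to: h]
Obs: -17/900
Act: monthend[]
Obs: 2168-02-29
Act: yearhop[n: -7]
Obs: 2161-02-28
Act: translate[v: -6119; u_from: lb; u_to: g]
Obs: -277553171203/100000
Act: untilx[d: 2160-05-17]
Obs: -287
Act: translate[v: 1063; u_from: mm; u_to: ft]
Obs: 5315/1524
Act: roll[n: -379]
Obs: 2160-02-15


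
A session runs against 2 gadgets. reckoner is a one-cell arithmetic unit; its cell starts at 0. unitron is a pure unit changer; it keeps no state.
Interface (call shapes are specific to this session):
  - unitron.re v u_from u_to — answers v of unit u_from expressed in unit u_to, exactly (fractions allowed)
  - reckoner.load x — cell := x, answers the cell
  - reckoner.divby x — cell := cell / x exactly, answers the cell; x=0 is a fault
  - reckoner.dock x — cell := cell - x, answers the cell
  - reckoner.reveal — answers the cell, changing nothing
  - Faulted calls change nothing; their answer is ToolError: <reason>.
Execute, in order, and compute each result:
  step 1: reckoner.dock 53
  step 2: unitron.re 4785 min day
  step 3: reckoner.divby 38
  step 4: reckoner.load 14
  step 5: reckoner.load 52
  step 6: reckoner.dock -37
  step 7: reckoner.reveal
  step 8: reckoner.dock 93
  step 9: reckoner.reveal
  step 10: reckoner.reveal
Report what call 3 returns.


I run dock on x=53, giving -53.
Now I run re on v=4785, u_from=min, u_to=day, which returns 319/96.
Then divby on x=38, and observe -53/38.
Calling load on x=14, and observe 14.
Next I call load on x=52, giving 52.
I try dock on x=-37, — result: 89.
I run reveal(), and see 89.
I invoke dock on x=93, → -4.
I use reveal, which returns -4.
I call reveal(), giving -4.

Answer: -53/38


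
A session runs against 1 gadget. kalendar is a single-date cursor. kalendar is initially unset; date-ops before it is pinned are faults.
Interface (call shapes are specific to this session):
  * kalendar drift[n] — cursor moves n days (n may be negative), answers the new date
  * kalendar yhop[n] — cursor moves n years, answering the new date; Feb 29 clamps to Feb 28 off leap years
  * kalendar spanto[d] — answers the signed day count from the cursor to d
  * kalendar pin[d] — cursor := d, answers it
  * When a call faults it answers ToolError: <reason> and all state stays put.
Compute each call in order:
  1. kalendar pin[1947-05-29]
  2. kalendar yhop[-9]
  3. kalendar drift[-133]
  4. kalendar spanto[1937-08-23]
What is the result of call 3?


Answer: 1938-01-16

Derivation:
Invoking kalendar pin on 1947-05-29, → 1947-05-29.
I use kalendar yhop on -9, → 1938-05-29.
Now I run kalendar drift on -133, giving 1938-01-16.
I run kalendar spanto on 1937-08-23: -146.


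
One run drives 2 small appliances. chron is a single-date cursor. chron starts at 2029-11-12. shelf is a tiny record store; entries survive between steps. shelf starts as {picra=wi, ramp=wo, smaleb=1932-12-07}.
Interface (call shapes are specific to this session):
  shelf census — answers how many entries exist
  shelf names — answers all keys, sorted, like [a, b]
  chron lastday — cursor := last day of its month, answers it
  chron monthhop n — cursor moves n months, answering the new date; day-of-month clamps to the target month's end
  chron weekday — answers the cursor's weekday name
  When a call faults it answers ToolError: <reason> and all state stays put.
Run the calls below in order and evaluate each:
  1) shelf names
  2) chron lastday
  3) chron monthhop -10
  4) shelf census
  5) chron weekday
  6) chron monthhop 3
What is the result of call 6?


Answer: 2029-04-30

Derivation:
~$ shelf names
:: [picra, ramp, smaleb]
~$ chron lastday
:: 2029-11-30
~$ chron monthhop n: -10
:: 2029-01-30
~$ shelf census
:: 3
~$ chron weekday
:: Tuesday
~$ chron monthhop n: 3
:: 2029-04-30


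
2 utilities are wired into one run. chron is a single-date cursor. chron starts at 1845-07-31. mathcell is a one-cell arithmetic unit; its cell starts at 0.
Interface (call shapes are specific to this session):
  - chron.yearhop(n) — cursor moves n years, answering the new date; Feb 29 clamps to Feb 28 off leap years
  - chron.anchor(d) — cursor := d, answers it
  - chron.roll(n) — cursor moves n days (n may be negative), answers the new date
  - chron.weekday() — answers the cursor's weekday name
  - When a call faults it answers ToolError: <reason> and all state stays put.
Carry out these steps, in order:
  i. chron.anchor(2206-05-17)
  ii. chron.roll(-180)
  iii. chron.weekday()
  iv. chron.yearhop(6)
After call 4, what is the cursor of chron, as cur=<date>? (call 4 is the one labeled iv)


Next I call anchor with d=2206-05-17: 2206-05-17.
Next I call roll with n=-180, → 2205-11-18.
I use weekday(), yielding Monday.
Calling yearhop with n=6: 2211-11-18.

Answer: cur=2211-11-18


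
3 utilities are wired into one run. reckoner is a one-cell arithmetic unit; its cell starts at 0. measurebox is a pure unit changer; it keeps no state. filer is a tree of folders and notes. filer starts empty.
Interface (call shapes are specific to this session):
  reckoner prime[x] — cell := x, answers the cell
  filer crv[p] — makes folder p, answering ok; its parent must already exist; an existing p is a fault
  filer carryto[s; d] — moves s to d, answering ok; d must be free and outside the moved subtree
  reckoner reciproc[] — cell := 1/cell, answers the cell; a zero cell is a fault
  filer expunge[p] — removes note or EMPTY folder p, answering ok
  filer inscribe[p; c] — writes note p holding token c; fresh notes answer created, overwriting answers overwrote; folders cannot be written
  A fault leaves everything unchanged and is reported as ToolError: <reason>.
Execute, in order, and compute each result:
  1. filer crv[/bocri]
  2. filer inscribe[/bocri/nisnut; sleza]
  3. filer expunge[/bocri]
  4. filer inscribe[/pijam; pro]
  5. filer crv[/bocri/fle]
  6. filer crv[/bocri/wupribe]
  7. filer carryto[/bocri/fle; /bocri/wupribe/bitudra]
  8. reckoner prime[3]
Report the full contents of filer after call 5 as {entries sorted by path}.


> filer crv /bocri
[out] ok
> filer inscribe /bocri/nisnut sleza
[out] created
> filer expunge /bocri
[out] ToolError: not empty
> filer inscribe /pijam pro
[out] created
> filer crv /bocri/fle
[out] ok
> filer crv /bocri/wupribe
[out] ok
> filer carryto /bocri/fle /bocri/wupribe/bitudra
[out] ok
> reckoner prime 3
[out] 3

Answer: {bocri/, bocri/fle/, bocri/nisnut=sleza, pijam=pro}


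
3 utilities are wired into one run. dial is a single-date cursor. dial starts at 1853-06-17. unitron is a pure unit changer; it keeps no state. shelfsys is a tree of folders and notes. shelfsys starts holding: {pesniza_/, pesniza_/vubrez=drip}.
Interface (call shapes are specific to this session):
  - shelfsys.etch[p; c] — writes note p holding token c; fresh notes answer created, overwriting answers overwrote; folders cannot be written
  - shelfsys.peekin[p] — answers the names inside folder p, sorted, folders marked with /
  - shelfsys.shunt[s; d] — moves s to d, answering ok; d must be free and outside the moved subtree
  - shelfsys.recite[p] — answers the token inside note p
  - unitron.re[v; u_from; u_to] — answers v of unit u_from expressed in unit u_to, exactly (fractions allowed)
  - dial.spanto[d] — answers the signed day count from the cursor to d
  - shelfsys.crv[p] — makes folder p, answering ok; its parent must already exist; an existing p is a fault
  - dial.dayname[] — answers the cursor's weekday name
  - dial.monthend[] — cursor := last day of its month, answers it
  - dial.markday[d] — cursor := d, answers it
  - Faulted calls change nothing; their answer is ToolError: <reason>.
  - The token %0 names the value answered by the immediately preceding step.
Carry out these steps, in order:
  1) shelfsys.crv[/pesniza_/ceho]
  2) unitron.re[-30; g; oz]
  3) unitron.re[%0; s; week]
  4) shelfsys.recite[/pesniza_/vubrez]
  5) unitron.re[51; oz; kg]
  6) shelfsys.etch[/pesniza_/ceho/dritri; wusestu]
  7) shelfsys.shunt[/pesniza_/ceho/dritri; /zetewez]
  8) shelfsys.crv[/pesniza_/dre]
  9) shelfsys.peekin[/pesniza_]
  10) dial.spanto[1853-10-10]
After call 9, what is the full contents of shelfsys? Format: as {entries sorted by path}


Answer: {pesniza_/, pesniza_/ceho/, pesniza_/dre/, pesniza_/vubrez=drip, zetewez=wusestu}

Derivation:
I invoke shelfsys.crv using p='/pesniza_/ceho', and get ok.
Calling unitron.re using v='-30', u_from='g', u_to='oz', which returns -48000000/45359237.
Invoking unitron.re using v='%0', u_from='s', u_to='week': -5000/2857631931.
Calling shelfsys.recite using p='/pesniza_/vubrez', — result: drip.
Invoking unitron.re using v='51', u_from='oz', u_to='kg', giving 2313321087/1600000000.
Now I run shelfsys.etch using p='/pesniza_/ceho/dritri', c='wusestu', and get created.
Using shelfsys.shunt using s='/pesniza_/ceho/dritri', d='/zetewez', giving ok.
Calling shelfsys.crv using p='/pesniza_/dre', giving ok.
Invoking shelfsys.peekin using p='/pesniza_', which returns [ceho/, dre/, vubrez].
Next I call dial.spanto using d='1853-10-10': 115.


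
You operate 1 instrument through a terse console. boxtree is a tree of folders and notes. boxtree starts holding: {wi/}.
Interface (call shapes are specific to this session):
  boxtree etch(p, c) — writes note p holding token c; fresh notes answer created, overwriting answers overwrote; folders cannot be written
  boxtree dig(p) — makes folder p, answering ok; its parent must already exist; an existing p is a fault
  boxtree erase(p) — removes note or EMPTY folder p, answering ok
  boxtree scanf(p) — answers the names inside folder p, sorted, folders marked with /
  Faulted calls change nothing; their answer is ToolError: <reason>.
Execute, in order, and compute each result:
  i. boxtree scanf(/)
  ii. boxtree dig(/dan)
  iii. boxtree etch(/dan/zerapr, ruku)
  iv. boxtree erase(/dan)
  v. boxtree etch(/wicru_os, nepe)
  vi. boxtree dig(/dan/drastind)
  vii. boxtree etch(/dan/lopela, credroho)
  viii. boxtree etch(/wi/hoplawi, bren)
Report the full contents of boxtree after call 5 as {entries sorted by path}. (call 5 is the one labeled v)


Answer: {dan/, dan/zerapr=ruku, wi/, wicru_os=nepe}

Derivation:
Step: boxtree scanf[p→/]
Result: [wi/]
Step: boxtree dig[p→/dan]
Result: ok
Step: boxtree etch[p→/dan/zerapr; c→ruku]
Result: created
Step: boxtree erase[p→/dan]
Result: ToolError: not empty
Step: boxtree etch[p→/wicru_os; c→nepe]
Result: created
Step: boxtree dig[p→/dan/drastind]
Result: ok
Step: boxtree etch[p→/dan/lopela; c→credroho]
Result: created
Step: boxtree etch[p→/wi/hoplawi; c→bren]
Result: created


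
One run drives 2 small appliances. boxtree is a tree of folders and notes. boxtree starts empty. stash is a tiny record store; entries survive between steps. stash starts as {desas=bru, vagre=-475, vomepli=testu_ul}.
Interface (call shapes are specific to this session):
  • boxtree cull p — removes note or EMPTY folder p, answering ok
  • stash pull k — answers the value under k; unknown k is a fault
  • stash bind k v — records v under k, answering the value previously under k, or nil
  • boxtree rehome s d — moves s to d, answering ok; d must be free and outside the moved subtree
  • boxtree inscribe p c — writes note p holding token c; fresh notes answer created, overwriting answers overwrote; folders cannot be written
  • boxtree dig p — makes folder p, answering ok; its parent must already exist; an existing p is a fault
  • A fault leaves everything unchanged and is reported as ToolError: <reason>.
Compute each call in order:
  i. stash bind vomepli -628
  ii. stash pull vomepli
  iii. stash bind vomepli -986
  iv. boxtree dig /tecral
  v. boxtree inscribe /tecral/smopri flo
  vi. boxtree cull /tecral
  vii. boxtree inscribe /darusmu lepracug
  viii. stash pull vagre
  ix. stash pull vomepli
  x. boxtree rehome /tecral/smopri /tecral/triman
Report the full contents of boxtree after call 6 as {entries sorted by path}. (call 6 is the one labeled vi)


Using stash bind passing vomepli, -628, — result: testu_ul.
Now I run stash pull passing vomepli, and get -628.
Next I call stash bind passing vomepli, -986, yielding -628.
Then boxtree dig passing /tecral, giving ok.
I invoke boxtree inscribe passing /tecral/smopri, flo, → created.
Now I run boxtree cull passing /tecral, → ToolError: not empty.
I run boxtree inscribe passing /darusmu, lepracug, — result: created.
Next I call stash pull passing vagre, and get -475.
I try stash pull passing vomepli, and see -986.
I run boxtree rehome passing /tecral/smopri, /tecral/triman, giving ok.

Answer: {tecral/, tecral/smopri=flo}


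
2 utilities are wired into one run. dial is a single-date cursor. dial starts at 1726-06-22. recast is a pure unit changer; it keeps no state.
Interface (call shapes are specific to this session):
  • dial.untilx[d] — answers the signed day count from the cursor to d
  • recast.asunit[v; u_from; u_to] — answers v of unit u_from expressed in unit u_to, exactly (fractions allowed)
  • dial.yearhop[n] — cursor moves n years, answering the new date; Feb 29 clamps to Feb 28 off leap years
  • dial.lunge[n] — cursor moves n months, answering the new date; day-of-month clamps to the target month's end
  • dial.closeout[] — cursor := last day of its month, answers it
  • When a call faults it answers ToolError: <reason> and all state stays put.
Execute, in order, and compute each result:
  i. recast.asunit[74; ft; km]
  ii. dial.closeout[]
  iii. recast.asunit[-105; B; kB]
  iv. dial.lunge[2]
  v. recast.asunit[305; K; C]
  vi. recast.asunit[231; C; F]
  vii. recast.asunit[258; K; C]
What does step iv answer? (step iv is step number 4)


>> recast.asunit(74, ft, km)
<< 14097/625000
>> dial.closeout()
<< 1726-06-30
>> recast.asunit(-105, B, kB)
<< -21/200
>> dial.lunge(2)
<< 1726-08-30
>> recast.asunit(305, K, C)
<< 637/20
>> recast.asunit(231, C, F)
<< 2239/5
>> recast.asunit(258, K, C)
<< -303/20

Answer: 1726-08-30


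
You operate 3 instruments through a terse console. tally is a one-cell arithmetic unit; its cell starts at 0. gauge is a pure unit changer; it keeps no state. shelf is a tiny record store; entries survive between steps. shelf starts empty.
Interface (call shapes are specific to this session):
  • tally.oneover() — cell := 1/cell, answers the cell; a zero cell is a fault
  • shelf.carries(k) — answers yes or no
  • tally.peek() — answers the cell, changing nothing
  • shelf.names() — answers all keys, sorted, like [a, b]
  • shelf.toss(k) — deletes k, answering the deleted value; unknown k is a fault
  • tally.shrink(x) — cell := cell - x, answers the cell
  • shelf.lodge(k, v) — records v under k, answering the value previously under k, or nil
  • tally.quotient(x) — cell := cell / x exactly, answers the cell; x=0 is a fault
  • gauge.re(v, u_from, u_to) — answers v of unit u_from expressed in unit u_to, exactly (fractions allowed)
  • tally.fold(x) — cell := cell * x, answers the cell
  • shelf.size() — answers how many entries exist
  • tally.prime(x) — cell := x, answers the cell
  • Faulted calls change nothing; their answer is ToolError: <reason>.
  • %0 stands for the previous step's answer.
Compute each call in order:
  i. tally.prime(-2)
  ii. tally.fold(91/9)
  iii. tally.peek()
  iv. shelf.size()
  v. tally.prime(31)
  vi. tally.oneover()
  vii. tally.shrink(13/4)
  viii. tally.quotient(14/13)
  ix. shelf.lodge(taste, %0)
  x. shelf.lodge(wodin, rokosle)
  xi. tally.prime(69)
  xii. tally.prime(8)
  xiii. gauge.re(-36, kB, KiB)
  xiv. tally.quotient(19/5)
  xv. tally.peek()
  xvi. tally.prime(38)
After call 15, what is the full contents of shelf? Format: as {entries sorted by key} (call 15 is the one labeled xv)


>> prime(x='-2')
<< -2
>> fold(x='91/9')
<< -182/9
>> peek()
<< -182/9
>> size()
<< 0
>> prime(x='31')
<< 31
>> oneover()
<< 1/31
>> shrink(x='13/4')
<< -399/124
>> quotient(x='14/13')
<< -741/248
>> lodge(k='taste', v='%0')
<< nil
>> lodge(k='wodin', v='rokosle')
<< nil
>> prime(x='69')
<< 69
>> prime(x='8')
<< 8
>> re(v='-36', u_from='kB', u_to='KiB')
<< -1125/32
>> quotient(x='19/5')
<< 40/19
>> peek()
<< 40/19
>> prime(x='38')
<< 38

Answer: {taste=-741/248, wodin=rokosle}


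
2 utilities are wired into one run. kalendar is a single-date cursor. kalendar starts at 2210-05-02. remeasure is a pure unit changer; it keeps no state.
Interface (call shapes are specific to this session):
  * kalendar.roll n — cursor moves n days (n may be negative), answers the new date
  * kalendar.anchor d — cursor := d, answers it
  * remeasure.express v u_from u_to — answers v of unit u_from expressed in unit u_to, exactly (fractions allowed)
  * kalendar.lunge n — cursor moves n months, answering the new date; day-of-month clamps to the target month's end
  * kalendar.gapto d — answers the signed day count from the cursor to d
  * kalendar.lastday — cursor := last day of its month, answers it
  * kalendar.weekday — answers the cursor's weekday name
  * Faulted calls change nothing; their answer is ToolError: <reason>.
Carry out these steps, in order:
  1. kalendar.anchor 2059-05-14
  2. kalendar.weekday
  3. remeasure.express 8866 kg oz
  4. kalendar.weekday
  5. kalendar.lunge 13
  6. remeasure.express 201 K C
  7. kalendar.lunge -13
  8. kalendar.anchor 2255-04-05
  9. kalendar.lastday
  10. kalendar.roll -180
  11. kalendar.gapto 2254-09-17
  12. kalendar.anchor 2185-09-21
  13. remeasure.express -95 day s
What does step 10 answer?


Answer: 2254-11-01

Derivation:
> anchor d='2059-05-14'
:: 2059-05-14
> weekday
:: Wednesday
> express v='8866' u_from='kg' u_to='oz'
:: 1289600000000/4123567
> weekday
:: Wednesday
> lunge n='13'
:: 2060-06-14
> express v='201' u_from='K' u_to='C'
:: -1443/20
> lunge n='-13'
:: 2059-05-14
> anchor d='2255-04-05'
:: 2255-04-05
> lastday
:: 2255-04-30
> roll n='-180'
:: 2254-11-01
> gapto d='2254-09-17'
:: -45
> anchor d='2185-09-21'
:: 2185-09-21
> express v='-95' u_from='day' u_to='s'
:: -8208000


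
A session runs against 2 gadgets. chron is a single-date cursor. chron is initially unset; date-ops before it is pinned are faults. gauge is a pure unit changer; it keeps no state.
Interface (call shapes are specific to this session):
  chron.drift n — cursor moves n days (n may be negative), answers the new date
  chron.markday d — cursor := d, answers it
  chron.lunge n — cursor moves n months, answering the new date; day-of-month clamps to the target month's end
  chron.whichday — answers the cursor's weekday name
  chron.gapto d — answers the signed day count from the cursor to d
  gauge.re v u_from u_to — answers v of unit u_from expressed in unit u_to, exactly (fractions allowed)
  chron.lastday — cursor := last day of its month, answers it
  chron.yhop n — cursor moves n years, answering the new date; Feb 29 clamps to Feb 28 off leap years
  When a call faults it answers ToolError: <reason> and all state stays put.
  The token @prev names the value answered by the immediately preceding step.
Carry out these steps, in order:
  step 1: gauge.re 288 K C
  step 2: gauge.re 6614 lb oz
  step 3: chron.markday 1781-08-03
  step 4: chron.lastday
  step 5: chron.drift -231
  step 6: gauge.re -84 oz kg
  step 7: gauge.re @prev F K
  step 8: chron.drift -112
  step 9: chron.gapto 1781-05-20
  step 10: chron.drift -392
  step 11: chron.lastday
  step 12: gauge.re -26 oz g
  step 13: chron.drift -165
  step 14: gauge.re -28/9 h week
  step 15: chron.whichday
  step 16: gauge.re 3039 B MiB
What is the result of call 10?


Answer: 1779-08-27

Derivation:
[in] re v='288' u_from='K' u_to='C'
  297/20
[in] re v='6614' u_from='lb' u_to='oz'
  105824
[in] markday d='1781-08-03'
  1781-08-03
[in] lastday
  1781-08-31
[in] drift n='-231'
  1781-01-12
[in] re v='-84' u_from='oz' u_to='kg'
  -952543977/400000000
[in] re v='@prev' u_from='F' u_to='K'
  182915456023/720000000
[in] drift n='-112'
  1780-09-22
[in] gapto d='1781-05-20'
  240
[in] drift n='-392'
  1779-08-27
[in] lastday
  1779-08-31
[in] re v='-26' u_from='oz' u_to='g'
  -589670081/800000
[in] drift n='-165'
  1779-03-19
[in] re v='-28/9' u_from='h' u_to='week'
  -1/54
[in] whichday
  Friday
[in] re v='3039' u_from='B' u_to='MiB'
  3039/1048576


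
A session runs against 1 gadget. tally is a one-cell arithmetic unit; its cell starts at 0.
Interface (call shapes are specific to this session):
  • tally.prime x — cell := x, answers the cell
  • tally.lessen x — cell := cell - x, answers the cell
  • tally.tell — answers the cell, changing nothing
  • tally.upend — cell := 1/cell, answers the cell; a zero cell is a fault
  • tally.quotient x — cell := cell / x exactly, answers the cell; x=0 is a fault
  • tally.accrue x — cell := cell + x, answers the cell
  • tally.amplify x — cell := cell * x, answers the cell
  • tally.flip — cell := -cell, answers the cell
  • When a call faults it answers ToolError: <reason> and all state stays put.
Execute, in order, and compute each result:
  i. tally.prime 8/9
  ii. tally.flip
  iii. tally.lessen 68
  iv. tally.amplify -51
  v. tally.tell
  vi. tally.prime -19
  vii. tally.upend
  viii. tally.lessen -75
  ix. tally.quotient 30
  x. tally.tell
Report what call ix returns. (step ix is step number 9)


Answer: 712/285

Derivation:
Invoking tally.prime(x: 8/9), — result: 8/9.
I call tally.flip, and get -8/9.
I use tally.lessen(x: 68), yielding -620/9.
Next I call tally.amplify(x: -51), — result: 10540/3.
Calling tally.tell, which returns 10540/3.
Using tally.prime(x: -19), which returns -19.
I use tally.upend, and see -1/19.
I use tally.lessen(x: -75), which returns 1424/19.
Now I run tally.quotient(x: 30), giving 712/285.
Then tally.tell, and observe 712/285.


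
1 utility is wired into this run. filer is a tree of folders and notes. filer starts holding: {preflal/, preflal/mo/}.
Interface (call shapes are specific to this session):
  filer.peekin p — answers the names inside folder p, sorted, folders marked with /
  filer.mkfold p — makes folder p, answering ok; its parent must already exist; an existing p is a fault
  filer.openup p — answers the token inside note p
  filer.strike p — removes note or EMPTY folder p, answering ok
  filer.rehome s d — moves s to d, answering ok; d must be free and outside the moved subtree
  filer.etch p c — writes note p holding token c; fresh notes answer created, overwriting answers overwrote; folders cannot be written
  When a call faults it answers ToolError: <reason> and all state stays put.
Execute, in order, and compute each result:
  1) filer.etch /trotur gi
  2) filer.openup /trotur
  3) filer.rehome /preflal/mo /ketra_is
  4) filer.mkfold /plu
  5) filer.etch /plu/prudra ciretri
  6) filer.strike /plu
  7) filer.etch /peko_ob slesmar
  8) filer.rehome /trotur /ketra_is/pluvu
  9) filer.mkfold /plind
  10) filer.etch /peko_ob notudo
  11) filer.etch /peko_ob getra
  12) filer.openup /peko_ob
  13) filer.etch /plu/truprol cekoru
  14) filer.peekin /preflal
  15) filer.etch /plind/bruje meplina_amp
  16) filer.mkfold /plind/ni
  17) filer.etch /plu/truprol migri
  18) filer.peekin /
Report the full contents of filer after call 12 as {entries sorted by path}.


I use filer.etch with /trotur, gi, — result: created.
Using filer.openup with /trotur, yielding gi.
Then filer.rehome with /preflal/mo, /ketra_is, giving ok.
I invoke filer.mkfold with /plu: ok.
I invoke filer.etch with /plu/prudra, ciretri, giving created.
Using filer.strike with /plu, and see ToolError: not empty.
Now I run filer.etch with /peko_ob, slesmar: created.
I use filer.rehome with /trotur, /ketra_is/pluvu: ok.
Next I call filer.mkfold with /plind: ok.
Then filer.etch with /peko_ob, notudo, — result: overwrote.
I invoke filer.etch with /peko_ob, getra, which returns overwrote.
I use filer.openup with /peko_ob, → getra.
Calling filer.etch with /plu/truprol, cekoru, giving created.
Now I run filer.peekin with /preflal, yielding [].
Invoking filer.etch with /plind/bruje, meplina_amp, and observe created.
Now I run filer.mkfold with /plind/ni, which returns ok.
I call filer.etch with /plu/truprol, migri, — result: overwrote.
Calling filer.peekin with /, and observe [ketra_is/, peko_ob, plind/, plu/, preflal/].

Answer: {ketra_is/, ketra_is/pluvu=gi, peko_ob=getra, plind/, plu/, plu/prudra=ciretri, preflal/}


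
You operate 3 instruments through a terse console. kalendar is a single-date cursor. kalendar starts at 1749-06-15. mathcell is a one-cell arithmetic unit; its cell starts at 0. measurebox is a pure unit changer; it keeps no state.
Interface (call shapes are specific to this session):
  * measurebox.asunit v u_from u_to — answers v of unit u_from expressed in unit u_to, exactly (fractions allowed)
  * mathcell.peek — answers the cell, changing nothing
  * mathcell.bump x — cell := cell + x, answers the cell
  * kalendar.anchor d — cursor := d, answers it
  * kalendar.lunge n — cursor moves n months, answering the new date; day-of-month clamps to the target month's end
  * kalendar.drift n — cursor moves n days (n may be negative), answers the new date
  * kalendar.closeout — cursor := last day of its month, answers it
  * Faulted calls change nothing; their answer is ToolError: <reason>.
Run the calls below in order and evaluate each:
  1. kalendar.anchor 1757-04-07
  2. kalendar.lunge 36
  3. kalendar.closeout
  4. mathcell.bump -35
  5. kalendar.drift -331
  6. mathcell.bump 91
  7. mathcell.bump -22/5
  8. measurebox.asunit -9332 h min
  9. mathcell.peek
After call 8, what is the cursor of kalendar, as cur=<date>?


>>> anchor d→1757-04-07
= 1757-04-07
>>> lunge n→36
= 1760-04-07
>>> closeout
= 1760-04-30
>>> bump x→-35
= -35
>>> drift n→-331
= 1759-06-04
>>> bump x→91
= 56
>>> bump x→-22/5
= 258/5
>>> asunit v→-9332 u_from→h u_to→min
= -559920
>>> peek
= 258/5

Answer: cur=1759-06-04


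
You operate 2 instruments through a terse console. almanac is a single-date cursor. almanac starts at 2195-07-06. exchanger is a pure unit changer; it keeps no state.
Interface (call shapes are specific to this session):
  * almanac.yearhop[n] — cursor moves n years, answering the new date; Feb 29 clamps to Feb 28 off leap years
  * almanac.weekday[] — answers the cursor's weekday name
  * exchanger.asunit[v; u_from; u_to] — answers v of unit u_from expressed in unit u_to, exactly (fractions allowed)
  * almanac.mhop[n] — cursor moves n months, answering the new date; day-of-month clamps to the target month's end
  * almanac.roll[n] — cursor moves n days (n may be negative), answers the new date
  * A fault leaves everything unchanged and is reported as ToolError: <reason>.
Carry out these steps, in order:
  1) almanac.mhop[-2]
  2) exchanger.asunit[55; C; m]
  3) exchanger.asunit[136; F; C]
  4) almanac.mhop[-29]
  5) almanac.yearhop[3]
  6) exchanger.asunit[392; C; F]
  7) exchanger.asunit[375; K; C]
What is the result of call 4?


Step: almanac.mhop[-2]
Result: 2195-05-06
Step: exchanger.asunit[55; C; m]
Result: ToolError: incompatible units
Step: exchanger.asunit[136; F; C]
Result: 520/9
Step: almanac.mhop[-29]
Result: 2192-12-06
Step: almanac.yearhop[3]
Result: 2195-12-06
Step: exchanger.asunit[392; C; F]
Result: 3688/5
Step: exchanger.asunit[375; K; C]
Result: 2037/20

Answer: 2192-12-06


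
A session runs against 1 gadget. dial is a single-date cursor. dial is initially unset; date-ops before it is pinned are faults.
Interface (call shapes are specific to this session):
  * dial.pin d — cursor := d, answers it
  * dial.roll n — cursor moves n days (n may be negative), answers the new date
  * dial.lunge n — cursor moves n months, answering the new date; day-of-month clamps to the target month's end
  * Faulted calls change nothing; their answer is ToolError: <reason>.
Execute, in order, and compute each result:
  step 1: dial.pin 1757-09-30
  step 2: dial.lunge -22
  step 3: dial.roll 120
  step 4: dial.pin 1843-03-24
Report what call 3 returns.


Answer: 1756-03-29

Derivation:
Next I call dial.pin passing d→1757-09-30, and get 1757-09-30.
Next I call dial.lunge passing n→-22, which returns 1755-11-30.
Using dial.roll passing n→120, — result: 1756-03-29.
Next I call dial.pin passing d→1843-03-24, giving 1843-03-24.


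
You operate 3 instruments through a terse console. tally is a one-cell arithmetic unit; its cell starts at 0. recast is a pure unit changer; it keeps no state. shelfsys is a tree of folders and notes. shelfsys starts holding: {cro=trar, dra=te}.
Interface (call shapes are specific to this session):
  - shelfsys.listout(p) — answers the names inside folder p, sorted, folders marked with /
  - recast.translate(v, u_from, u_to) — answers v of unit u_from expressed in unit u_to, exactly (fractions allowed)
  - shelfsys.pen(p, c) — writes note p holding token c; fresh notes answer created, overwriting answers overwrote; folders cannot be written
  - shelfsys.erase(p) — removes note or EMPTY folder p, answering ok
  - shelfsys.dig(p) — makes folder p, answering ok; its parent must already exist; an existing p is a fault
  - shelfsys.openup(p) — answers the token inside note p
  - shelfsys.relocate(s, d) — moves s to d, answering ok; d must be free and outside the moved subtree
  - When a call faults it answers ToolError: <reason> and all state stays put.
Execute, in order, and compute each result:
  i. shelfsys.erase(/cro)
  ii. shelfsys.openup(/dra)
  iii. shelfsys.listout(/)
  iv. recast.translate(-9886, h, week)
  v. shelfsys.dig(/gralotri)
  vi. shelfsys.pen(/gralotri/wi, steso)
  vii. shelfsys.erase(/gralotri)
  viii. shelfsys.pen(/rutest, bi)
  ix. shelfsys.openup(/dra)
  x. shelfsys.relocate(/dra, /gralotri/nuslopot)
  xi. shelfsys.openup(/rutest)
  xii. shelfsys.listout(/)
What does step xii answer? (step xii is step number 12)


Do: erase[p='/cro']
See: ok
Do: openup[p='/dra']
See: te
Do: listout[p='/']
See: [dra]
Do: translate[v='-9886'; u_from='h'; u_to='week']
See: -4943/84
Do: dig[p='/gralotri']
See: ok
Do: pen[p='/gralotri/wi'; c='steso']
See: created
Do: erase[p='/gralotri']
See: ToolError: not empty
Do: pen[p='/rutest'; c='bi']
See: created
Do: openup[p='/dra']
See: te
Do: relocate[s='/dra'; d='/gralotri/nuslopot']
See: ok
Do: openup[p='/rutest']
See: bi
Do: listout[p='/']
See: [gralotri/, rutest]

Answer: [gralotri/, rutest]
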